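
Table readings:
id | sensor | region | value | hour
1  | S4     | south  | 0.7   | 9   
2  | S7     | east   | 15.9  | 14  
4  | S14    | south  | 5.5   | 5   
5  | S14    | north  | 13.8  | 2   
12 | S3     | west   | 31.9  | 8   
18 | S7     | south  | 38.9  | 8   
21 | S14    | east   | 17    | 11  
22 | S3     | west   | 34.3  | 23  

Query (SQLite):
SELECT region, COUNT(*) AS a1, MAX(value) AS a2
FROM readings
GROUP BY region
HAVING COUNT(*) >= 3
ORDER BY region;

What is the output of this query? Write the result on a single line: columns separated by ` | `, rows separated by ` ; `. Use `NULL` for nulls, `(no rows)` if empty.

Group readings by region.
Per group compute: COUNT(*), MAX(value).
HAVING: drop groups with fewer than 3 rows.
  east: ids {2, 21} → COUNT(*)=2, MAX(value)=17
  north: ids {5} → COUNT(*)=1, MAX(value)=13.8
  south: ids {1, 4, 18} → COUNT(*)=3, MAX(value)=38.9
  west: ids {12, 22} → COUNT(*)=2, MAX(value)=34.3

south | 3 | 38.9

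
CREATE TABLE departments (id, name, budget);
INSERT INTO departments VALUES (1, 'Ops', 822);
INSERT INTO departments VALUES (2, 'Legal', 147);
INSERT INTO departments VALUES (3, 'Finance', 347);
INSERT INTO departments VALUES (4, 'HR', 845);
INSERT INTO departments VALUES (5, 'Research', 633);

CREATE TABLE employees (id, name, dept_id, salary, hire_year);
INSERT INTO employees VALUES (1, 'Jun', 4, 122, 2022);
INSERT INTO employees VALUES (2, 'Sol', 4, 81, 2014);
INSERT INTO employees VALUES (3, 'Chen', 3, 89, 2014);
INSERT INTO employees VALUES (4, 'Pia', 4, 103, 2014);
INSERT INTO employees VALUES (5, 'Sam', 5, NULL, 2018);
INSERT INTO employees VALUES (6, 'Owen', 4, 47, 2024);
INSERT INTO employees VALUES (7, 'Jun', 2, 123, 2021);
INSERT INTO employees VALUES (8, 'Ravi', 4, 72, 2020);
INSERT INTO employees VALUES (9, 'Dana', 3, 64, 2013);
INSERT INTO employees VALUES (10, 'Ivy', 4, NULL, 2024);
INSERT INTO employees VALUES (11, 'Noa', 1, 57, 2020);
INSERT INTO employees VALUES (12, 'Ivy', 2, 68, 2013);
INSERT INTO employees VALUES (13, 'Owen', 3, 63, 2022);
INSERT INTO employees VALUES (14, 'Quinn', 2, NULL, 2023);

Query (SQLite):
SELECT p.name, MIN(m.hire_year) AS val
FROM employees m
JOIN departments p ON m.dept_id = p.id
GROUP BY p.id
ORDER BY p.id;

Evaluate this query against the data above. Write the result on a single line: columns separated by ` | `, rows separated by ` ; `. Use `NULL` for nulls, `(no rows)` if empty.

Join each employees row to its departments via dept_id.
Group joined rows by departments.id; compute MIN(m.hire_year) per group.
  1: ids {11} → MIN(m.hire_year)=2020
  2: ids {7, 12, 14} → MIN(m.hire_year)=2013
  3: ids {3, 9, 13} → MIN(m.hire_year)=2013
  4: ids {1, 2, 4, 6, 8, 10} → MIN(m.hire_year)=2014
  5: ids {5} → MIN(m.hire_year)=2018

Ops | 2020 ; Legal | 2013 ; Finance | 2013 ; HR | 2014 ; Research | 2018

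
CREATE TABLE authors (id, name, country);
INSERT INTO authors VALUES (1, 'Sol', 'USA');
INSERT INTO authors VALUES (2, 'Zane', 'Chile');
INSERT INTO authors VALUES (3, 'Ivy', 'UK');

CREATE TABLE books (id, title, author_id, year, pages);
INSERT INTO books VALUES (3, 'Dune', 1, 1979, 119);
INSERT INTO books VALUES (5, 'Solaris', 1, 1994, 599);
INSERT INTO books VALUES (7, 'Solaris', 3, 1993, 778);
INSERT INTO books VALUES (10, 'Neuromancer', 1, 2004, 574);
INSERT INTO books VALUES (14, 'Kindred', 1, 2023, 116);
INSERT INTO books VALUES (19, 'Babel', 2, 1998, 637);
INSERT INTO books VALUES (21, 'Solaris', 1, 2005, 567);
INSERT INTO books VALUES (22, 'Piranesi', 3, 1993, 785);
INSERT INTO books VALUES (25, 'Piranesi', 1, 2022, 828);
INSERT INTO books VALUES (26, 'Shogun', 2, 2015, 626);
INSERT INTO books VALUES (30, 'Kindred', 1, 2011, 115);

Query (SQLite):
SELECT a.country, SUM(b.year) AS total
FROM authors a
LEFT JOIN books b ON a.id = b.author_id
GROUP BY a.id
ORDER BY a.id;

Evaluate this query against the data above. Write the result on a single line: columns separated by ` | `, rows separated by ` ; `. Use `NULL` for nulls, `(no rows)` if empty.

LEFT JOIN keeps every authors row; unmatched ones get NULL for books columns.
Group by authors.id and compute SUM(b.year). SUM over an all-NULL group is NULL.
  1: ids {3, 5, 10, 14, 21, 25, 30} → SUM(b.year)=14038
  2: ids {19, 26} → SUM(b.year)=4013
  3: ids {7, 22} → SUM(b.year)=3986

USA | 14038 ; Chile | 4013 ; UK | 3986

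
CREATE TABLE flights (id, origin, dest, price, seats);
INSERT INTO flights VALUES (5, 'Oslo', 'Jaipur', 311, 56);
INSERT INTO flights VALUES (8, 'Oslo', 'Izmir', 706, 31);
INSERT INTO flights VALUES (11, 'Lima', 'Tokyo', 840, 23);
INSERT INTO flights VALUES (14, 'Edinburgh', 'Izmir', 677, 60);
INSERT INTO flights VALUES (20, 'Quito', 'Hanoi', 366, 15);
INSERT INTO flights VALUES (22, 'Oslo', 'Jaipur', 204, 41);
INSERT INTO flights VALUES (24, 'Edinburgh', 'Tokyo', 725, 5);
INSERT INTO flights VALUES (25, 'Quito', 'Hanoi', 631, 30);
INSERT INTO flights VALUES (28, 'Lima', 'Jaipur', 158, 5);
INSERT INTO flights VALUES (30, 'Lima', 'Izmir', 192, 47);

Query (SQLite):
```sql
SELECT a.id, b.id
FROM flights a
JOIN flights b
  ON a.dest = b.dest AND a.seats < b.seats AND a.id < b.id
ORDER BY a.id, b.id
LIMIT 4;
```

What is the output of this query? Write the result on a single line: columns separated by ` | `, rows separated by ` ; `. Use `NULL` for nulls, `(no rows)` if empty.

8 | 14 ; 8 | 30 ; 20 | 25

Pairs (a,b) with same dest, a.seats < b.seats, a.id < b.id.
dest groups: Hanoi:{20,25} Izmir:{8,14,30} Jaipur:{5,22,28} Tokyo:{11,24}
Ordered by (a.id, b.id); first 4.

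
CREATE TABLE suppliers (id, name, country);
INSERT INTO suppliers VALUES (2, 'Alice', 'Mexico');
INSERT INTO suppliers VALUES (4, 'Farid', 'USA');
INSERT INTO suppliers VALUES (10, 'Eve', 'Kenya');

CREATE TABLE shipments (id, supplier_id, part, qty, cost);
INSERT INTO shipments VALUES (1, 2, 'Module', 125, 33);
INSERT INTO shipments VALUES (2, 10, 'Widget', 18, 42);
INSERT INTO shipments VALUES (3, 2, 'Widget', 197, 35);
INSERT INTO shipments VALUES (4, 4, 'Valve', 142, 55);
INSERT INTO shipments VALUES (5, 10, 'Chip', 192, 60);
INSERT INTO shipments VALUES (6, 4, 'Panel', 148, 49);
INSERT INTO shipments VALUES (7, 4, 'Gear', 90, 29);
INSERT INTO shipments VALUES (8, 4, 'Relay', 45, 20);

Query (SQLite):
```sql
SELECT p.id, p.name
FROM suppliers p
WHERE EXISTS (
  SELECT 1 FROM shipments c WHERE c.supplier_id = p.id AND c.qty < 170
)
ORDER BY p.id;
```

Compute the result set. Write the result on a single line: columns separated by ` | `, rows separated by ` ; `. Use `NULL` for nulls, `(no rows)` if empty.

2 | Alice ; 4 | Farid ; 10 | Eve

For each suppliers row, check whether any shipments with matching supplier_id has qty < 170.
Keep rows where that is true.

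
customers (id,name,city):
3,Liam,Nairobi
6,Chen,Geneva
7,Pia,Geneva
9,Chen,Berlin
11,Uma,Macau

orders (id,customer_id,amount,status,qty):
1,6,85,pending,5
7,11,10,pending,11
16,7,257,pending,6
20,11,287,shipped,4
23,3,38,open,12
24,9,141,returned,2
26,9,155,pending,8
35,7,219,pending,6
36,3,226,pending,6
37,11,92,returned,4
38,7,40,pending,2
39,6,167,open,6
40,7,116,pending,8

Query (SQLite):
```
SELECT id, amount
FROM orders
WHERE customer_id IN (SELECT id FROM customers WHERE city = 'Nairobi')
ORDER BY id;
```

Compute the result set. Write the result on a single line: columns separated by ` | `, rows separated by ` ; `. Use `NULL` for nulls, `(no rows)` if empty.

23 | 38 ; 36 | 226

Inner query: customers.id where city = 'Nairobi'.
Outer: keep orders rows whose customer_id is in that set.
Inner query → {3}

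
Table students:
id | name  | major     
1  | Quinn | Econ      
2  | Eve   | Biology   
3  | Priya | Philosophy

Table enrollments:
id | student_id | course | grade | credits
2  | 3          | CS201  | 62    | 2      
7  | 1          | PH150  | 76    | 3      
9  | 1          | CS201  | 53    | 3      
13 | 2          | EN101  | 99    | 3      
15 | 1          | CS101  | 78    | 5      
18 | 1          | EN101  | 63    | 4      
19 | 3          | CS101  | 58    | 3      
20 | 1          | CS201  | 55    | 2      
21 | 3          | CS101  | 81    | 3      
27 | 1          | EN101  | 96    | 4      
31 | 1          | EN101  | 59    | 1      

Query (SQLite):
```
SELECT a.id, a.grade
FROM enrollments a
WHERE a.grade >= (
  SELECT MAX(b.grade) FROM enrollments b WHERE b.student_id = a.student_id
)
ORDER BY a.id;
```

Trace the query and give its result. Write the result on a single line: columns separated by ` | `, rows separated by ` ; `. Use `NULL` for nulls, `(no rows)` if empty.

13 | 99 ; 21 | 81 ; 27 | 96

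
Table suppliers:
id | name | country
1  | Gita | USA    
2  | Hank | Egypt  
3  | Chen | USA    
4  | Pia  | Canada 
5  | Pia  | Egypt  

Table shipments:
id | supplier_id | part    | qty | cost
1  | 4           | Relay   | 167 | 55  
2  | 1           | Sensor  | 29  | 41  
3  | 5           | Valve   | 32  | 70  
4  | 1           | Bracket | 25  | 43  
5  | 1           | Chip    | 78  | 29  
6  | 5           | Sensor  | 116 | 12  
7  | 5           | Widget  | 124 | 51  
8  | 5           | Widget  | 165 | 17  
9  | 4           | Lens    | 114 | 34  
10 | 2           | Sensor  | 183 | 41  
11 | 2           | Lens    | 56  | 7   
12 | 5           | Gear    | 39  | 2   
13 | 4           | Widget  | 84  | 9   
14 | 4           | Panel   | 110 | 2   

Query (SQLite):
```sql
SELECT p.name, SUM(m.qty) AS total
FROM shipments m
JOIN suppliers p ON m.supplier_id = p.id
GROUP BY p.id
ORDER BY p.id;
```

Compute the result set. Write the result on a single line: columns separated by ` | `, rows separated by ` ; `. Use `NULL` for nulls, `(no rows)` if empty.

Join each shipments row to its suppliers via supplier_id.
Group joined rows by suppliers.id; compute SUM(m.qty) per group.
  1: ids {2, 4, 5} → SUM(m.qty)=132
  2: ids {10, 11} → SUM(m.qty)=239
  4: ids {1, 9, 13, 14} → SUM(m.qty)=475
  5: ids {3, 6, 7, 8, 12} → SUM(m.qty)=476

Gita | 132 ; Hank | 239 ; Pia | 475 ; Pia | 476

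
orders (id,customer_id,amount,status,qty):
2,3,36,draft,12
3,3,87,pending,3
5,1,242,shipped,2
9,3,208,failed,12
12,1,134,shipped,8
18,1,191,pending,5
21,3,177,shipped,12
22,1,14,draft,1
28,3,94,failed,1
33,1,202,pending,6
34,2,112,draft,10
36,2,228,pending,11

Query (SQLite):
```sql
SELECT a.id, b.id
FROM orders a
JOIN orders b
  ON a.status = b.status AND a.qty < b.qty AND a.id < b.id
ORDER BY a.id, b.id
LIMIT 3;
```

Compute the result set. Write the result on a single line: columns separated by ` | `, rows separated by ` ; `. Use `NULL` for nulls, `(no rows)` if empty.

Pairs (a,b) with same status, a.qty < b.qty, a.id < b.id.
status groups: draft:{2,22,34} failed:{9,28} pending:{3,18,33,36} shipped:{5,12,21}
Ordered by (a.id, b.id); first 3.

3 | 18 ; 3 | 33 ; 3 | 36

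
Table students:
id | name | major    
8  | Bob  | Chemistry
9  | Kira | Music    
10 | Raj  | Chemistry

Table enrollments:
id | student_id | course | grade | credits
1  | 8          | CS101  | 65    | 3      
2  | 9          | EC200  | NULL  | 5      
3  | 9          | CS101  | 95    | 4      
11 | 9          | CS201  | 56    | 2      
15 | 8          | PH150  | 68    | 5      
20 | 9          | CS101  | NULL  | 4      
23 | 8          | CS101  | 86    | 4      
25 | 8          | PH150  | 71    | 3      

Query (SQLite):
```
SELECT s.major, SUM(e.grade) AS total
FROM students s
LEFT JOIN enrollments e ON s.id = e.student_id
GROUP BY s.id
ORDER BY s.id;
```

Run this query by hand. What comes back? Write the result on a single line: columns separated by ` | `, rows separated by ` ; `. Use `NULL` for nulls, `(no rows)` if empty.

LEFT JOIN keeps every students row; unmatched ones get NULL for enrollments columns.
Group by students.id and compute SUM(e.grade). SUM over an all-NULL group is NULL.
  8: ids {1, 15, 23, 25} → SUM(e.grade)=290
  9: ids {2, 3, 11, 20} → SUM(e.grade)=151
  10: ids {—} → SUM(e.grade)=NULL

Chemistry | 290 ; Music | 151 ; Chemistry | NULL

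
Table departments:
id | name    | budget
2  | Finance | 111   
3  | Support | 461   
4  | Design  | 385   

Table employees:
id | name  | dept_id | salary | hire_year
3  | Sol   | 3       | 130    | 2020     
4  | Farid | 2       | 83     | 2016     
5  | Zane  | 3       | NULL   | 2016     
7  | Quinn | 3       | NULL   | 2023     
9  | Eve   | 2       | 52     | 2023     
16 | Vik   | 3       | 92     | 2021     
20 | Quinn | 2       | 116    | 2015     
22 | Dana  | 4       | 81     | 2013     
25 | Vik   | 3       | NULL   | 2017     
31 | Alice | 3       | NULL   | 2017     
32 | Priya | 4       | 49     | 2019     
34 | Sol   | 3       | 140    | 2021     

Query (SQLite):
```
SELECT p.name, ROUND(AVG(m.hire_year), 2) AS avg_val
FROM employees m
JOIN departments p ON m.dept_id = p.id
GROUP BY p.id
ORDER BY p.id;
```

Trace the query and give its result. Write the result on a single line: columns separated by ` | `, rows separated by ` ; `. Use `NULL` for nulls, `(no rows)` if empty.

Finance | 2018 ; Support | 2019.29 ; Design | 2016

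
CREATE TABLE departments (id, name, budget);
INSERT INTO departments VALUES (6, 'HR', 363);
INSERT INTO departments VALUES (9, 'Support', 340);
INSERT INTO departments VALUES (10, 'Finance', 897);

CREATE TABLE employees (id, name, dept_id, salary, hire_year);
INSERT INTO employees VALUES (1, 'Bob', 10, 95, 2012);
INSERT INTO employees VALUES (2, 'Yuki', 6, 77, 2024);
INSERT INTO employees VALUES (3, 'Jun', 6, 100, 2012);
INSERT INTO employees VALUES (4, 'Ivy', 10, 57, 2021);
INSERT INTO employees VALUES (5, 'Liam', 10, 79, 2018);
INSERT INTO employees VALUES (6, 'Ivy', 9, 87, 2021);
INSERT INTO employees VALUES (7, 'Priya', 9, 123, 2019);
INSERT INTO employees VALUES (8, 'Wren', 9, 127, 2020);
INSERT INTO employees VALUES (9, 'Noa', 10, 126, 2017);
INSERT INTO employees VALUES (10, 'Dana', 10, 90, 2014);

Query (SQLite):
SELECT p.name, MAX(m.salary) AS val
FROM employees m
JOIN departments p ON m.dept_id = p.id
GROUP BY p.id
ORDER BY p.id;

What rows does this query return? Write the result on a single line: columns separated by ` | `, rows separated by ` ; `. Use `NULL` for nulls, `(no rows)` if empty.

Join each employees row to its departments via dept_id.
Group joined rows by departments.id; compute MAX(m.salary) per group.
  6: ids {2, 3} → MAX(m.salary)=100
  9: ids {6, 7, 8} → MAX(m.salary)=127
  10: ids {1, 4, 5, 9, 10} → MAX(m.salary)=126

HR | 100 ; Support | 127 ; Finance | 126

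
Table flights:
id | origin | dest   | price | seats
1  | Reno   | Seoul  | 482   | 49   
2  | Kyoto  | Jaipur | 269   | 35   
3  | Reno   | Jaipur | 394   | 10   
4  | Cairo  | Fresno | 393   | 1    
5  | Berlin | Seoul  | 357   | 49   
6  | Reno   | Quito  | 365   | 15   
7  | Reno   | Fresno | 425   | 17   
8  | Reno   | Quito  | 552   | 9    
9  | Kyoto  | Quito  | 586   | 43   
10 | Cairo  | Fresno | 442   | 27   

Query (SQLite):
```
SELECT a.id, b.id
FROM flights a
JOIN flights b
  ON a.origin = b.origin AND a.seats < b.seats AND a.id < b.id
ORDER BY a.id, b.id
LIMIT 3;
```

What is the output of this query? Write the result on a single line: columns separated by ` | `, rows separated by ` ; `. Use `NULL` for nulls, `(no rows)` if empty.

Pairs (a,b) with same origin, a.seats < b.seats, a.id < b.id.
origin groups: Berlin:{5} Cairo:{4,10} Kyoto:{2,9} Reno:{1,3,6,7,8}
Ordered by (a.id, b.id); first 3.

2 | 9 ; 3 | 6 ; 3 | 7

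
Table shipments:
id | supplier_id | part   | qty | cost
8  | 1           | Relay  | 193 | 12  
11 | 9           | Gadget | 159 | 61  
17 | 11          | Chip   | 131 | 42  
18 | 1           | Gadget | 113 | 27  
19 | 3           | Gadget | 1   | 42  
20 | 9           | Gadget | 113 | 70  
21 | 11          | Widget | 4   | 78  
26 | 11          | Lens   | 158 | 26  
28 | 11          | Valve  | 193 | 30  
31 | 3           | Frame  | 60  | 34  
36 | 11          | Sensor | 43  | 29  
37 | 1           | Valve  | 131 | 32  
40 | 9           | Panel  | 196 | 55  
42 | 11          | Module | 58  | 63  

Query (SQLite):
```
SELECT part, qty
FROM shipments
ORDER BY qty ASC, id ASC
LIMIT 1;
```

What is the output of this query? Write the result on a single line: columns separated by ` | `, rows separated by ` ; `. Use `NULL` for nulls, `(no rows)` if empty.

Gadget | 1

Sort by qty asc, tiebreak id asc: (1, id=19), (4, id=21), (43, id=36), (58, id=42) …. Take first 1.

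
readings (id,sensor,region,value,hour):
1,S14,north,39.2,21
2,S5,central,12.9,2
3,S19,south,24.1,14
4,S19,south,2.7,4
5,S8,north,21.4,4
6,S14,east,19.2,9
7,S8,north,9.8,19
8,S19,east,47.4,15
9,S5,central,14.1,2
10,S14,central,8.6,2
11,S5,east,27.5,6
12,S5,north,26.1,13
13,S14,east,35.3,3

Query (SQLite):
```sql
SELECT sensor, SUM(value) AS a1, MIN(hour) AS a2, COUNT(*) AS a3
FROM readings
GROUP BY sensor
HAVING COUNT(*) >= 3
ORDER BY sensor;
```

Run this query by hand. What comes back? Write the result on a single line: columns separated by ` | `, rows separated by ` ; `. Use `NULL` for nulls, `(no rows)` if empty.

Group readings by sensor.
Per group compute: SUM(value), MIN(hour), COUNT(*).
HAVING: drop groups with fewer than 3 rows.
  S14: ids {1, 6, 10, 13} → SUM(value)=102.3, MIN(hour)=2, COUNT(*)=4
  S19: ids {3, 4, 8} → SUM(value)=74.2, MIN(hour)=4, COUNT(*)=3
  S5: ids {2, 9, 11, 12} → SUM(value)=80.6, MIN(hour)=2, COUNT(*)=4
  S8: ids {5, 7} → SUM(value)=31.2, MIN(hour)=4, COUNT(*)=2

S14 | 102.3 | 2 | 4 ; S19 | 74.2 | 4 | 3 ; S5 | 80.6 | 2 | 4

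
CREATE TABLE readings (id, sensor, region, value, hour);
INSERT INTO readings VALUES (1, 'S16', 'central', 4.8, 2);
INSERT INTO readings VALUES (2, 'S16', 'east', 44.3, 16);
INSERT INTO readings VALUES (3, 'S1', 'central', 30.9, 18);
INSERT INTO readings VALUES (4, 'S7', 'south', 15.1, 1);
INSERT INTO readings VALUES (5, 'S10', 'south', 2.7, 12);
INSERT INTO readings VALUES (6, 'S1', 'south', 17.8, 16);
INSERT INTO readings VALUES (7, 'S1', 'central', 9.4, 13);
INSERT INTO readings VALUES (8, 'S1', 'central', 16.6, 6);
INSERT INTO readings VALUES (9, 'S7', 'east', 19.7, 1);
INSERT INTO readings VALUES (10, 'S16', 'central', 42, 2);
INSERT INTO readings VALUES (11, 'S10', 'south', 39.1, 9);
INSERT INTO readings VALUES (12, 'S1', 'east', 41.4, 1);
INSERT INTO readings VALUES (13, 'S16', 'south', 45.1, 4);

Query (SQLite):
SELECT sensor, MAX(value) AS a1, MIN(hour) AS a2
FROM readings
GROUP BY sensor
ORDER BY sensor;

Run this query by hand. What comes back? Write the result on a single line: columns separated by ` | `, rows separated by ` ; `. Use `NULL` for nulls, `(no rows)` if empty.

S1 | 41.4 | 1 ; S10 | 39.1 | 9 ; S16 | 45.1 | 2 ; S7 | 19.7 | 1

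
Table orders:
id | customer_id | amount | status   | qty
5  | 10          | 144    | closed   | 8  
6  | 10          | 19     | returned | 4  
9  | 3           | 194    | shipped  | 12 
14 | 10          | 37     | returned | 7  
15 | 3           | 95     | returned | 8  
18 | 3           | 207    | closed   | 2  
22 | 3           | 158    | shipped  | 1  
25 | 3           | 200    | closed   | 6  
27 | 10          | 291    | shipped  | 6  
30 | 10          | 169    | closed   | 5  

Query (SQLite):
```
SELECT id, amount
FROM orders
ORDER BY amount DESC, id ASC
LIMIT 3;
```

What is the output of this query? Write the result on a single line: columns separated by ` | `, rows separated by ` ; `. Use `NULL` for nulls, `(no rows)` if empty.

Sort by amount desc, tiebreak id asc: (291, id=27), (207, id=18), (200, id=25), (194, id=9), (169, id=30), (158, id=22) …. Take first 3.

27 | 291 ; 18 | 207 ; 25 | 200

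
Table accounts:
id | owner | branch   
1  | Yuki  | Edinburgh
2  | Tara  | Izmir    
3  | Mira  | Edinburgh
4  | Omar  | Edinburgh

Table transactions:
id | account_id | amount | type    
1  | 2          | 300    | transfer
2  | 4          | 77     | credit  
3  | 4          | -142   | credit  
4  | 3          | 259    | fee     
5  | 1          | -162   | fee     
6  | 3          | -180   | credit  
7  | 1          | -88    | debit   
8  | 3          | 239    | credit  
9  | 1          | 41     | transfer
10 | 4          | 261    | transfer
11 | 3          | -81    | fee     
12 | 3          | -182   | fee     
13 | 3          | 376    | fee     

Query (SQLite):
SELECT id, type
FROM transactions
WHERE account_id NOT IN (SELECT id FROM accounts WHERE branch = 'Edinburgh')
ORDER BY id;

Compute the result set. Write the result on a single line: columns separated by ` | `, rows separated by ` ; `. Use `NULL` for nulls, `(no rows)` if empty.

1 | transfer

Inner query: accounts.id where branch = 'Edinburgh'.
Outer: keep transactions rows whose account_id is not in that set.
Inner query → {1, 3, 4}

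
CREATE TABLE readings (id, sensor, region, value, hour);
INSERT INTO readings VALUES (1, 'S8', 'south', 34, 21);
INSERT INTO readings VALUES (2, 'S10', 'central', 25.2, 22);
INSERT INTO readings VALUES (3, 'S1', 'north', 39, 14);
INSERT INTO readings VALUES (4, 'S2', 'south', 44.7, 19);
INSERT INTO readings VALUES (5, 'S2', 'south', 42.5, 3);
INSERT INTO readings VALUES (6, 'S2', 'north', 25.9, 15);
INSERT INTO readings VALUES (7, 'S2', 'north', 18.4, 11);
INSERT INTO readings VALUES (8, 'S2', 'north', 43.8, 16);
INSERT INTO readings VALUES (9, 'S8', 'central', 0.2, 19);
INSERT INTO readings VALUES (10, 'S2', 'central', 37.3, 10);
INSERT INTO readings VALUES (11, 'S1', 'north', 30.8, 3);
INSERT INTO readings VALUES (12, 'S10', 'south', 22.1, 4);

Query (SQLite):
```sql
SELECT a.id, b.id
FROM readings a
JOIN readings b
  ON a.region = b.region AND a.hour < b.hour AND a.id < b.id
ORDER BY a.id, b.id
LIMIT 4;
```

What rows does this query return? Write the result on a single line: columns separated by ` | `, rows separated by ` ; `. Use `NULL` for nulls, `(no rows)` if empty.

3 | 6 ; 3 | 8 ; 5 | 12 ; 6 | 8

Pairs (a,b) with same region, a.hour < b.hour, a.id < b.id.
region groups: central:{2,9,10} north:{3,6,7,8,11} south:{1,4,5,12}
Ordered by (a.id, b.id); first 4.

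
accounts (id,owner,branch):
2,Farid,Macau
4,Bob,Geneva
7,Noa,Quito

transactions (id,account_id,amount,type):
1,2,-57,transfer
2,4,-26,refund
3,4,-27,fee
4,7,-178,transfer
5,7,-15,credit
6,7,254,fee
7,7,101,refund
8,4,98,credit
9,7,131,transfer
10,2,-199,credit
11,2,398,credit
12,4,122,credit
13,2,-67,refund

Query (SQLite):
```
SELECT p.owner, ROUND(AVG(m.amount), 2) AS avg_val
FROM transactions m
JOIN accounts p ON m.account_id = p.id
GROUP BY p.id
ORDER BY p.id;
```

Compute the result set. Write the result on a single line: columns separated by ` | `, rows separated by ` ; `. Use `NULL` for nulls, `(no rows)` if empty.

Farid | 18.75 ; Bob | 41.75 ; Noa | 58.6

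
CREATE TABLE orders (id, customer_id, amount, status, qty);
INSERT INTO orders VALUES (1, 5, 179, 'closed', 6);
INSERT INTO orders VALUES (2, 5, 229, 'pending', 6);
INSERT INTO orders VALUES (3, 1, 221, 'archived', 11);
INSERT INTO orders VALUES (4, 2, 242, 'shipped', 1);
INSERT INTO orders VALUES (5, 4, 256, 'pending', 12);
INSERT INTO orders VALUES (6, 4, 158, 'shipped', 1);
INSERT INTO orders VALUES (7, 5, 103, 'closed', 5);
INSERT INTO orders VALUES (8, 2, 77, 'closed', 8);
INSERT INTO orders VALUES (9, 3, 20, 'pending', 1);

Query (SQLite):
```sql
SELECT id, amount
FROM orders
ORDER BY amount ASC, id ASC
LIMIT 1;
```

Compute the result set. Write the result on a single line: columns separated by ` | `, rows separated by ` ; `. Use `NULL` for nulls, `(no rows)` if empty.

9 | 20

Sort by amount asc, tiebreak id asc: (20, id=9), (77, id=8), (103, id=7), (158, id=6) …. Take first 1.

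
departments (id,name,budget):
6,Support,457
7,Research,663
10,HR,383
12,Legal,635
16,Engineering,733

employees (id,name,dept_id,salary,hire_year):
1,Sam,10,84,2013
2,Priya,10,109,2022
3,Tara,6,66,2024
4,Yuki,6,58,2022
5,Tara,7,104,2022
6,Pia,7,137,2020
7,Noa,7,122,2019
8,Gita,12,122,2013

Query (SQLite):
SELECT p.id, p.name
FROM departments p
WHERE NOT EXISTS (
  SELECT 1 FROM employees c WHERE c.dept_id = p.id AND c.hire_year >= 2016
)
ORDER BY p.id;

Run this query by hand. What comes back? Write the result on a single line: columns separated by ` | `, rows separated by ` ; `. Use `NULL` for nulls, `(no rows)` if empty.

12 | Legal ; 16 | Engineering

For each departments row, check whether any employees with matching dept_id has hire_year >= 2016.
Keep rows where that is false.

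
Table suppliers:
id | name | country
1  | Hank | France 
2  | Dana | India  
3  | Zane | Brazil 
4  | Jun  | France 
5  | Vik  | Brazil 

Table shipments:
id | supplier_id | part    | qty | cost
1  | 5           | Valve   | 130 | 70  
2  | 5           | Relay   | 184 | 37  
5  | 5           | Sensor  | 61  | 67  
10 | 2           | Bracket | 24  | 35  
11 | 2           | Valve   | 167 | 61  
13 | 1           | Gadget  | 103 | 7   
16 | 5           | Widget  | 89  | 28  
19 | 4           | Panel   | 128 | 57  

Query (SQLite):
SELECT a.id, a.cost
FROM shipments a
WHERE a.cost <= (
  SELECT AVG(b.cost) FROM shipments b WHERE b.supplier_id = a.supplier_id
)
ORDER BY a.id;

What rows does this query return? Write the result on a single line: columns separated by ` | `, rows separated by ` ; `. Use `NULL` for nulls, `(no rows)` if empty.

2 | 37 ; 10 | 35 ; 13 | 7 ; 16 | 28 ; 19 | 57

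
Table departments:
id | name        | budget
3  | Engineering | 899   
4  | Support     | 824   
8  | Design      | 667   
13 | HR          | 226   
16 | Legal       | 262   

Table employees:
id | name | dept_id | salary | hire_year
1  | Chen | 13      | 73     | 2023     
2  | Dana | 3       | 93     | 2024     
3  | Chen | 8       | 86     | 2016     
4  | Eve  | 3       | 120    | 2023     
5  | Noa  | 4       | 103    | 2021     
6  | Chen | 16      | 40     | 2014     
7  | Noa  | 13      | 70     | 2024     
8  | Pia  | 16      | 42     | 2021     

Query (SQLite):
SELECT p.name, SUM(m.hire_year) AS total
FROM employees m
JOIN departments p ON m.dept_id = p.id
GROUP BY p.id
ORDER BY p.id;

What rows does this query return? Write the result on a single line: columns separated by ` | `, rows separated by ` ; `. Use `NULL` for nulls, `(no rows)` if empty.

Join each employees row to its departments via dept_id.
Group joined rows by departments.id; compute SUM(m.hire_year) per group.
  3: ids {2, 4} → SUM(m.hire_year)=4047
  4: ids {5} → SUM(m.hire_year)=2021
  8: ids {3} → SUM(m.hire_year)=2016
  13: ids {1, 7} → SUM(m.hire_year)=4047
  16: ids {6, 8} → SUM(m.hire_year)=4035

Engineering | 4047 ; Support | 2021 ; Design | 2016 ; HR | 4047 ; Legal | 4035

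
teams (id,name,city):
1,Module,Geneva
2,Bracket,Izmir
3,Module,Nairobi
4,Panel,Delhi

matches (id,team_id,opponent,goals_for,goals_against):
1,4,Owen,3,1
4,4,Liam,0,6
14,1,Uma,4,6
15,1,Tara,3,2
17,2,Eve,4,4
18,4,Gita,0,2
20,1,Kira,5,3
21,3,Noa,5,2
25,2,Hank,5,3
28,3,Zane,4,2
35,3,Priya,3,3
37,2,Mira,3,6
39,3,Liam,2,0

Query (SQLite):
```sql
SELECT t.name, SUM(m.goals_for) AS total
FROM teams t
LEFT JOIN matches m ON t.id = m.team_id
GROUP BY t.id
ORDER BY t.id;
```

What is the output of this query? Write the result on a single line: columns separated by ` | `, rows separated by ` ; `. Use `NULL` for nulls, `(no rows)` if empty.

LEFT JOIN keeps every teams row; unmatched ones get NULL for matches columns.
Group by teams.id and compute SUM(m.goals_for). SUM over an all-NULL group is NULL.
  1: ids {14, 15, 20} → SUM(m.goals_for)=12
  2: ids {17, 25, 37} → SUM(m.goals_for)=12
  3: ids {21, 28, 35, 39} → SUM(m.goals_for)=14
  4: ids {1, 4, 18} → SUM(m.goals_for)=3

Module | 12 ; Bracket | 12 ; Module | 14 ; Panel | 3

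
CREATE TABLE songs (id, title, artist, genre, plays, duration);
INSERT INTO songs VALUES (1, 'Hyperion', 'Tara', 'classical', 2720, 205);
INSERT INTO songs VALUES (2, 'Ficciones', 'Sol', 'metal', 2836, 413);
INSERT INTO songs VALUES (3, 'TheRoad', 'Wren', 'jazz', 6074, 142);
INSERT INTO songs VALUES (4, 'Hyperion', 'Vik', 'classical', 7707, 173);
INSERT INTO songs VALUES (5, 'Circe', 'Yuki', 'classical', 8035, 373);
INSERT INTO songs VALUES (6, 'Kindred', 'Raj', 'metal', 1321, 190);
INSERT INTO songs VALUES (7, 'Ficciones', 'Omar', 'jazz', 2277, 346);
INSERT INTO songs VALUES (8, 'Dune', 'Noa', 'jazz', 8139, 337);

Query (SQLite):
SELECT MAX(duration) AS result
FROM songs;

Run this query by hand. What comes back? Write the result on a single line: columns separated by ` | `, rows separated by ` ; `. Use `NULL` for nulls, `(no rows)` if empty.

413

All duration values: [205, 413, 142, 173, 373, 190, 346, 337].
MAX of non-NULL values = 413.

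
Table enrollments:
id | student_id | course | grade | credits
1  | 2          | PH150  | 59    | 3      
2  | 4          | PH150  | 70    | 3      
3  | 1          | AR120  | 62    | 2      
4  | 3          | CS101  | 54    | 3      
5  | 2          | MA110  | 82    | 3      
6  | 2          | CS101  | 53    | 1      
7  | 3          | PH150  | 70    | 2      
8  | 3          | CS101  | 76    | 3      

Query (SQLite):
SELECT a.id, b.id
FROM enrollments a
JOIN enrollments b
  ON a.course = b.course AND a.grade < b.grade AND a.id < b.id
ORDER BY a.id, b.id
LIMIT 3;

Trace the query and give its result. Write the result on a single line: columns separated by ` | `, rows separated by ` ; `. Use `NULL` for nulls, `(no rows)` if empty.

Pairs (a,b) with same course, a.grade < b.grade, a.id < b.id.
course groups: AR120:{3} CS101:{4,6,8} MA110:{5} PH150:{1,2,7}
Ordered by (a.id, b.id); first 3.

1 | 2 ; 1 | 7 ; 4 | 8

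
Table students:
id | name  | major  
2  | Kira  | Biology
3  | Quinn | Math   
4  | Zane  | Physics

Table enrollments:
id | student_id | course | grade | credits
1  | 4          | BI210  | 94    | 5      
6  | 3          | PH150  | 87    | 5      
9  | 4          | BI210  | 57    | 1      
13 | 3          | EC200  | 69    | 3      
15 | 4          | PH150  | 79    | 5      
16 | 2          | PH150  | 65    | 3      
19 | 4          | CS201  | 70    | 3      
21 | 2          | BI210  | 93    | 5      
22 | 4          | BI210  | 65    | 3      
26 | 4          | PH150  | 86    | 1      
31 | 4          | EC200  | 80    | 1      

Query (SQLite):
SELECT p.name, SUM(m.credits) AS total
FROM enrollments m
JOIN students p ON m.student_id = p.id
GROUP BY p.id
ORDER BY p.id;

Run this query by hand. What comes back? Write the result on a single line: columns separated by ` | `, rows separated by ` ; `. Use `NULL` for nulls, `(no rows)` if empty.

Join each enrollments row to its students via student_id.
Group joined rows by students.id; compute SUM(m.credits) per group.
  2: ids {16, 21} → SUM(m.credits)=8
  3: ids {6, 13} → SUM(m.credits)=8
  4: ids {1, 9, 15, 19, 22, 26, 31} → SUM(m.credits)=19

Kira | 8 ; Quinn | 8 ; Zane | 19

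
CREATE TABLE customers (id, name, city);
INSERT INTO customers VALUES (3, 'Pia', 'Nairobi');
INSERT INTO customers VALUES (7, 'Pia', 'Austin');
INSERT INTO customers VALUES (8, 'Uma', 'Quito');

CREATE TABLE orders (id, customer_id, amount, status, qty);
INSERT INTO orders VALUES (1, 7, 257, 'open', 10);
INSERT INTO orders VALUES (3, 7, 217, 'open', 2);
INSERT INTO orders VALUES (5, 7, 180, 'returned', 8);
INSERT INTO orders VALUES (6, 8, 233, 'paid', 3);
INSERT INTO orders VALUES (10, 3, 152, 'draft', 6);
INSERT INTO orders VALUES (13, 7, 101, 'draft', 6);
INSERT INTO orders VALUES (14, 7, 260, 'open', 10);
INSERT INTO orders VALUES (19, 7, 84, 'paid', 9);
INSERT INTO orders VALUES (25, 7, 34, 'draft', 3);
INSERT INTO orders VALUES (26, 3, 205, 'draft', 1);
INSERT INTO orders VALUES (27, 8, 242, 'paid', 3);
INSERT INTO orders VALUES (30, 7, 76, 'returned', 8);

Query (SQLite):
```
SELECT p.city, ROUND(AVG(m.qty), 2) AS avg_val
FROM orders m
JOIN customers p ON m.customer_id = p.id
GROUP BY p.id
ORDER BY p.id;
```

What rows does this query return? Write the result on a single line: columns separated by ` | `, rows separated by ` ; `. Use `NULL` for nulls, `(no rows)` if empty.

Nairobi | 3.5 ; Austin | 7 ; Quito | 3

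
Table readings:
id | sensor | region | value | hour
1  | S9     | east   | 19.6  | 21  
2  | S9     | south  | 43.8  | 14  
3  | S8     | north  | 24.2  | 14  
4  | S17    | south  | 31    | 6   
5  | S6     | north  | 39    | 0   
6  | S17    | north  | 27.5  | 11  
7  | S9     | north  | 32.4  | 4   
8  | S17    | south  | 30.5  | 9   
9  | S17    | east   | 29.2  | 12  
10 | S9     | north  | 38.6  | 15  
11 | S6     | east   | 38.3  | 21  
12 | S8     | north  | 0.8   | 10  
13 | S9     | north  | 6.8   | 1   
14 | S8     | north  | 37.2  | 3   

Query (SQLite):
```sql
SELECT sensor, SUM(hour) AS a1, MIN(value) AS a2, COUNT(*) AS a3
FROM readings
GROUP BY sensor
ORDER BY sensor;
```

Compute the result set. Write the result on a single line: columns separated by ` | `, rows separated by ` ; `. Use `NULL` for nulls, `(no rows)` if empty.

S17 | 38 | 27.5 | 4 ; S6 | 21 | 38.3 | 2 ; S8 | 27 | 0.8 | 3 ; S9 | 55 | 6.8 | 5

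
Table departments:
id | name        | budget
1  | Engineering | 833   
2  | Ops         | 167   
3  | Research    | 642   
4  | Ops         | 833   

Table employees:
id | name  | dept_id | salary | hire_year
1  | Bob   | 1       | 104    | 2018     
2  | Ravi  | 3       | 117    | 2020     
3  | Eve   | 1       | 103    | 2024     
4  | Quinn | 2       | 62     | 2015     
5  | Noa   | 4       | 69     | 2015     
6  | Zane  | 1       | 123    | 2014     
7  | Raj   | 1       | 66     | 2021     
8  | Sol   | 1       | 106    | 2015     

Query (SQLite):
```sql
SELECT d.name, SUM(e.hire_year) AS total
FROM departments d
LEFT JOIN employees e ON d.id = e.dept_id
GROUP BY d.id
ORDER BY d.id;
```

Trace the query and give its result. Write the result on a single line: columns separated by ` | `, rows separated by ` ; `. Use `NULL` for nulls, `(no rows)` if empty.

LEFT JOIN keeps every departments row; unmatched ones get NULL for employees columns.
Group by departments.id and compute SUM(e.hire_year). SUM over an all-NULL group is NULL.
  1: ids {1, 3, 6, 7, 8} → SUM(e.hire_year)=10092
  2: ids {4} → SUM(e.hire_year)=2015
  3: ids {2} → SUM(e.hire_year)=2020
  4: ids {5} → SUM(e.hire_year)=2015

Engineering | 10092 ; Ops | 2015 ; Research | 2020 ; Ops | 2015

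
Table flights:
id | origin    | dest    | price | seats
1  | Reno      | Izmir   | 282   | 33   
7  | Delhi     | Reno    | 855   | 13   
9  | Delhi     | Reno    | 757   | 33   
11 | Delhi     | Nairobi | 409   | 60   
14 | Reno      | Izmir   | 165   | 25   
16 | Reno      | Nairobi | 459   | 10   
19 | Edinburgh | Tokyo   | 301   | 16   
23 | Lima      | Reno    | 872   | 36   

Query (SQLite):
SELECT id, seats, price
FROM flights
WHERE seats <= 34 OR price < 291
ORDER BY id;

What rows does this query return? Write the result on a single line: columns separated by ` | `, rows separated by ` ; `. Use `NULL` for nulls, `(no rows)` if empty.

seats <= 34: ids {1, 7, 9, 14, 16, 19}
price < 291: ids {1, 14}
Combine with OR.

1 | 33 | 282 ; 7 | 13 | 855 ; 9 | 33 | 757 ; 14 | 25 | 165 ; 16 | 10 | 459 ; 19 | 16 | 301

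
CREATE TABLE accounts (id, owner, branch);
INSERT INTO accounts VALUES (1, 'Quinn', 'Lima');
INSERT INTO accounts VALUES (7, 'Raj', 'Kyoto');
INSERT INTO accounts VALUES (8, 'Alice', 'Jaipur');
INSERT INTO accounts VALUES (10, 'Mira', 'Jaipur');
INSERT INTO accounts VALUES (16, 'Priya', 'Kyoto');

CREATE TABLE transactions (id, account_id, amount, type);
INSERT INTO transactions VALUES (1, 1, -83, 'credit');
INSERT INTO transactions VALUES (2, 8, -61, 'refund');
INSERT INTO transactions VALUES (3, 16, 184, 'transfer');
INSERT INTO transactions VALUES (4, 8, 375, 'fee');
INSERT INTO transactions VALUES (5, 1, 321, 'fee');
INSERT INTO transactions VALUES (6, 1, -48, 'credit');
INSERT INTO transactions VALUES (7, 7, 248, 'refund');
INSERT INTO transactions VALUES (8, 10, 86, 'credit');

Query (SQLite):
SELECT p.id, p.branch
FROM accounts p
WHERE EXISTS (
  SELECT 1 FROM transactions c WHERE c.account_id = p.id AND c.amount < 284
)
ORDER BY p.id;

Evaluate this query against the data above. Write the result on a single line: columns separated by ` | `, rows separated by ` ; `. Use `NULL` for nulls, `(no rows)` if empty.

1 | Lima ; 7 | Kyoto ; 8 | Jaipur ; 10 | Jaipur ; 16 | Kyoto

For each accounts row, check whether any transactions with matching account_id has amount < 284.
Keep rows where that is true.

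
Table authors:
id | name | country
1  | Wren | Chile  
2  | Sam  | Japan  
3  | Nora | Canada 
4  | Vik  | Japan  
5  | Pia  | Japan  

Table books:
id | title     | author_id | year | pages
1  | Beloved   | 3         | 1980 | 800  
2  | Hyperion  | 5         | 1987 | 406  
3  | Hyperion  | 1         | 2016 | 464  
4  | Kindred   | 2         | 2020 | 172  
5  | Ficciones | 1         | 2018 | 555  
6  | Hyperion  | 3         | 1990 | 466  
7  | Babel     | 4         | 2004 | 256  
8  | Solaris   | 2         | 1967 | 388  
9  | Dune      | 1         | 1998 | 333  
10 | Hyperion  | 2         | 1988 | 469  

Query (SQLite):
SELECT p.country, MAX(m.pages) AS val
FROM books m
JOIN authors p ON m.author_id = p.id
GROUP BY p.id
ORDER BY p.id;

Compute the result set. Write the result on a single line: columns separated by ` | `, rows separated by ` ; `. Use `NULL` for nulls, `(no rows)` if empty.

Chile | 555 ; Japan | 469 ; Canada | 800 ; Japan | 256 ; Japan | 406

Join each books row to its authors via author_id.
Group joined rows by authors.id; compute MAX(m.pages) per group.
  1: ids {3, 5, 9} → MAX(m.pages)=555
  2: ids {4, 8, 10} → MAX(m.pages)=469
  3: ids {1, 6} → MAX(m.pages)=800
  4: ids {7} → MAX(m.pages)=256
  5: ids {2} → MAX(m.pages)=406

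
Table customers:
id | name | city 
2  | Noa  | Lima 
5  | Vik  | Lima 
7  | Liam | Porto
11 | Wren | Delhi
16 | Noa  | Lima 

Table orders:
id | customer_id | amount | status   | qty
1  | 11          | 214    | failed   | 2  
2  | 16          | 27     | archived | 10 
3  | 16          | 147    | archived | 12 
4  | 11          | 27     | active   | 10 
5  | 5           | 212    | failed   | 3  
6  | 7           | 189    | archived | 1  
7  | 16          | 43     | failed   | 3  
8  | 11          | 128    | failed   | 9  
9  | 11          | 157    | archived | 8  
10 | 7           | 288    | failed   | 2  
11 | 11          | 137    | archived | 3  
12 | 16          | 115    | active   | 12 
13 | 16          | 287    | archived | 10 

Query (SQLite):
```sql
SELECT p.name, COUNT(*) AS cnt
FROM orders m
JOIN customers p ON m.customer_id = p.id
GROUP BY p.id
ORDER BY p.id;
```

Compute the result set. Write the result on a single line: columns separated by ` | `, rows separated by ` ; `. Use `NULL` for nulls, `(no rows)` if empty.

Vik | 1 ; Liam | 2 ; Wren | 5 ; Noa | 5

Join each orders row to its customers via customer_id.
Group joined rows by customers.id; compute COUNT(*) per group.
  5: ids {5} → COUNT(*)=1
  7: ids {6, 10} → COUNT(*)=2
  11: ids {1, 4, 8, 9, 11} → COUNT(*)=5
  16: ids {2, 3, 7, 12, 13} → COUNT(*)=5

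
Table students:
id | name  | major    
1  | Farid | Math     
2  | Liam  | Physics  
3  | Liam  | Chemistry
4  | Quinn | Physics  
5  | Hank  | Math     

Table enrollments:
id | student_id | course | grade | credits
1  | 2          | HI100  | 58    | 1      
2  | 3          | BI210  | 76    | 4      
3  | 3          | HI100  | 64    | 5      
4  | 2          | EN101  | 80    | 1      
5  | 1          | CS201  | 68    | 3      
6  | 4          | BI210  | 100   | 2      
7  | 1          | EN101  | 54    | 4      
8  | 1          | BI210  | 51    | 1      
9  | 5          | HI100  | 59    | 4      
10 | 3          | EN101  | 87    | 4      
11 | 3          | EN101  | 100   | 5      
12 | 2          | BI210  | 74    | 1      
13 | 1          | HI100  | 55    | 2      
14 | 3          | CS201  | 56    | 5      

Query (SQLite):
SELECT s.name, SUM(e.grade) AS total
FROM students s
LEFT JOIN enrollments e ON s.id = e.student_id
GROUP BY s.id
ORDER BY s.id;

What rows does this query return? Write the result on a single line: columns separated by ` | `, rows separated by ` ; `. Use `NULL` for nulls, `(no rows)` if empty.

Farid | 228 ; Liam | 212 ; Liam | 383 ; Quinn | 100 ; Hank | 59

LEFT JOIN keeps every students row; unmatched ones get NULL for enrollments columns.
Group by students.id and compute SUM(e.grade). SUM over an all-NULL group is NULL.
  1: ids {5, 7, 8, 13} → SUM(e.grade)=228
  2: ids {1, 4, 12} → SUM(e.grade)=212
  3: ids {2, 3, 10, 11, 14} → SUM(e.grade)=383
  4: ids {6} → SUM(e.grade)=100
  5: ids {9} → SUM(e.grade)=59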